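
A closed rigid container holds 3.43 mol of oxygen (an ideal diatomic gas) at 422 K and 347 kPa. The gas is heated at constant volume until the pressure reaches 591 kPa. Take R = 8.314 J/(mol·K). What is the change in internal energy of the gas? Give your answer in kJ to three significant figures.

ΔU ≈ 21.2 kJ

Constant volume ⇒ W = 0, so Q = ΔU = nCᵥΔT with Cᵥ = 5R/2 = 20.79 J/(mol·K).
At constant V, T₂/T₁ = P₂/P₁ ⇒ ΔT = T₁(P₂/P₁ − 1) = 422·(591/347 − 1) = 296.7 K.
ΔU = (3.43)(20.79)(296.7) = 21155 J.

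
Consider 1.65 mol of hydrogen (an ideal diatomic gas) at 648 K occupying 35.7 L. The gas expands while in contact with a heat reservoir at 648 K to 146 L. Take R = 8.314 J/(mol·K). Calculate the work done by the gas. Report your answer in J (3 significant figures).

W ≈ 12500 J

Isothermal: W = nRT ln(V₂/V₁).
W = (1.65)(8.314)(648) × ln(146/35.7)
  = 8889 × 1.408
W_by_gas = 12520 J.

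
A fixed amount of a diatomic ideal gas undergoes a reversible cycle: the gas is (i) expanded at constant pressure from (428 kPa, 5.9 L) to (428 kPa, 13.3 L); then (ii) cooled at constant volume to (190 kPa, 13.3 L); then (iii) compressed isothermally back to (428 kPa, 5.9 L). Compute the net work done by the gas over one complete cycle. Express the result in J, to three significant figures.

Leg (i): W = PΔV = (428)(13.3 − 5.9) = 3167 J.
Leg (ii): W = 0.
Leg (iii): W = PᵢVᵢ ln(V_f/Vᵢ) = (2527) ln(5.9/13.3) = -2054 J.
W_net = 3167 − 2054 = 1113 J.

W_net ≈ 1110 J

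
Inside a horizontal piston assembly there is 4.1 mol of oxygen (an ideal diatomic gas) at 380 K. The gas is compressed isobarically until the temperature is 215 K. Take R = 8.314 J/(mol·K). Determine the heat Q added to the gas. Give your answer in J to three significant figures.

Isobaric: W = nRΔT = (4.1)(8.314)(-165) = -5624 J.
ΔU = nCᵥΔT with Cᵥ = 5R/2: ΔU = (4.1)(20.79)(-165) = -14061 J.
Q = ΔU + W = -14061 − 5624 = -19685 J.

Q ≈ -19700 J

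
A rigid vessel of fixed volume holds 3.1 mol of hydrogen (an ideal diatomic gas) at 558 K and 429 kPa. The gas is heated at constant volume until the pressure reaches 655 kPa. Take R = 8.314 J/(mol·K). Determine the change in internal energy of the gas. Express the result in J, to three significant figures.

Constant volume ⇒ W = 0, so Q = ΔU = nCᵥΔT with Cᵥ = 5R/2 = 20.79 J/(mol·K).
At constant V, T₂/T₁ = P₂/P₁ ⇒ ΔT = T₁(P₂/P₁ − 1) = 558·(655/429 − 1) = 294 K.
ΔU = (3.1)(20.79)(294) = 18941 J.

ΔU ≈ 18900 J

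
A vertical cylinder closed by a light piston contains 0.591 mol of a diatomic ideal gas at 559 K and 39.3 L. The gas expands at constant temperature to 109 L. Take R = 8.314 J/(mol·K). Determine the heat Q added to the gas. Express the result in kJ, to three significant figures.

Isothermal ⇒ ΔU = 0, so Q = W = nRT ln(V₂/V₁).
Q = (0.591)(8.314)(559) ln(109/39.3) = 2747 × 1.02 = 2802 J.

Q ≈ 2.80 kJ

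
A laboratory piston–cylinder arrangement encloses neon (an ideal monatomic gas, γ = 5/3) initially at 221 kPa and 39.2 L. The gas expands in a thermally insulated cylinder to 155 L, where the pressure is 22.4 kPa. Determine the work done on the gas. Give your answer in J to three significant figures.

Adiabatic: W = (P₁V₁ − P₂V₂)/(γ − 1) with γ = 5/3.
P₁V₁ = 8663 J, P₂V₂ = 3472 J.
W = (8663 − 3472) / 0.6667 = 7787 J.
Work on gas = −W_by = -7787 J.

W ≈ -7790 J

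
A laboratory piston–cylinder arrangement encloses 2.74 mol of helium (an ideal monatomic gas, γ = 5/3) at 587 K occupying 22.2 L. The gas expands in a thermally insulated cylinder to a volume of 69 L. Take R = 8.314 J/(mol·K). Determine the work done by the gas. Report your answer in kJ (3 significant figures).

Adiabatic: TV^(γ−1) = const with γ = 5/3.
T₂ = T₁ (V₁/V₂)^(γ−1) = 587 × (22.2/69)^0.667 = 587 × 0.4695 = 275.6 K.
W_by = nCᵥ(T₁ − T₂) = (2.74)(12.47)(587 − 275.6) = 10640 J.

W ≈ 10.6 kJ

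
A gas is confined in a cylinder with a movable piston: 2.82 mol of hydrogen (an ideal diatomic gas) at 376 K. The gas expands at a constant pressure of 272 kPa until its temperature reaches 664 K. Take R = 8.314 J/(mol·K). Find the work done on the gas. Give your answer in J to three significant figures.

W ≈ -6750 J

Isobaric: W = P ΔV = nR ΔT.
W = (2.82)(8.314)(664 − 376) = 6752 J.
Work on gas = −W_by = -6752 J.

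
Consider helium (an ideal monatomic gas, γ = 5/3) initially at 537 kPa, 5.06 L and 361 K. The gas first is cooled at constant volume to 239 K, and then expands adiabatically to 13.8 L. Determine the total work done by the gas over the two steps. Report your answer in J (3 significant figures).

Step 1 (isochoric): W = 0 (constant volume).
After step 1: P = 355.5 kPa (V unchanged).
Step 2 (adiabatic): W = (P₁V₁ − P₂V₂)/(γ−1) = (1799 − 921.6)/0.667 = 1316 J.
W_total = 0 + 1316 = 1316 J.

W_total ≈ 1320 J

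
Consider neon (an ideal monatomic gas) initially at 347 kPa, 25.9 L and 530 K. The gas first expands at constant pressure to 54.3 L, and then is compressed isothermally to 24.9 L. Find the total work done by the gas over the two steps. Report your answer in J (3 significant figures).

W_total ≈ -4840 J

Step 1 (isobaric): W = PΔV = (347 kPa)(54.3 − 25.9 L) = 9855 J.
After step 1: P = 347 kPa, V = 54.3 L, T = 1111 K.
Step 2 (isothermal): W = P₁V₁ ln(V₂/V₁) = (18842) ln(24.9/54.3) = -14690 J.
W_total = 9855 − 14690 = -4836 J.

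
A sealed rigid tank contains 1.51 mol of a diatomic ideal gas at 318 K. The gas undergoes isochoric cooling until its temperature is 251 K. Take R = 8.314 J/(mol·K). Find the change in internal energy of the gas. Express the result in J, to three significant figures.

ΔU ≈ -2100 J

Constant volume ⇒ W = 0, so Q = ΔU = nCᵥΔT with Cᵥ = 5R/2 = 20.79 J/(mol·K).
ΔU = (1.51)(20.79)(251 − 318) = -2103 J.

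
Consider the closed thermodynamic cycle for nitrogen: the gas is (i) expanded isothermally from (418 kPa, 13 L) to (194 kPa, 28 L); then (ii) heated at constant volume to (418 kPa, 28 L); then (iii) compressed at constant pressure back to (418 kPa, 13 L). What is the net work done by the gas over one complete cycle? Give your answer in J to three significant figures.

Leg (i): W = PᵢVᵢ ln(V_f/Vᵢ) = (5434) ln(28/13) = 4169 J.
Leg (ii): W = 0.
Leg (iii): W = PΔV = (418)(13 − 28) = -6270 J.
W_net = 4169 − 6270 = -2101 J.

W_net ≈ -2100 J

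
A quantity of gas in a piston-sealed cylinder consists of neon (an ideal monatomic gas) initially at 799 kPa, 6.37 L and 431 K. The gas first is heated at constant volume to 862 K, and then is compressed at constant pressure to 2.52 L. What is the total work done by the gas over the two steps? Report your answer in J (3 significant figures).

W_total ≈ -6150 J

Step 1 (isochoric): W = 0 (constant volume).
After step 1: P = 1598 kPa (V unchanged).
Step 2 (isobaric): W = PΔV = (1598 kPa)(2.52 − 6.37 L) = -6152 J.
W_total = 0 − 6152 = -6152 J.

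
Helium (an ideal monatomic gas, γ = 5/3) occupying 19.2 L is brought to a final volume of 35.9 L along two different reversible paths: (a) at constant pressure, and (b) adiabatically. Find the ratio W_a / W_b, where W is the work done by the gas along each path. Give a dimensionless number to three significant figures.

W_a / W_b ≈ 1.70

Path (a) isobaric: W = P₁(V₂ − V₁) → W_a/(P₁V₁) = 0.8698.
Path (b) adiabatic: W = P₁V₁(1 − (V₁/V₂)^(γ−1))/(γ−1) → W_b/(P₁V₁) = 0.5117.
W_a / W_b = 0.8698 / 0.5117 = 1.7.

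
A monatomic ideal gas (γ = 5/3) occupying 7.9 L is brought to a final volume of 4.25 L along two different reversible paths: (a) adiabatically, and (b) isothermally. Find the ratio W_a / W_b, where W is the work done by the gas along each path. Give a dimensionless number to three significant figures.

W_a / W_b ≈ 1.24

Path (a) adiabatic: W = P₁V₁(1 − (V₁/V₂)^(γ−1))/(γ−1) → W_a/(P₁V₁) = -0.7677.
Path (b) isothermal: W = P₁V₁ ln(V₂/V₁) → W_b/(P₁V₁) = -0.6199.
W_a / W_b = -0.7677 / -0.6199 = 1.238.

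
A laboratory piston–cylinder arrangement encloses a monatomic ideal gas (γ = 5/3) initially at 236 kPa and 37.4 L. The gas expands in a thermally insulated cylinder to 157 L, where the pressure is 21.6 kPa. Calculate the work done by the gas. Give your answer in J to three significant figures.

Adiabatic: W = (P₁V₁ − P₂V₂)/(γ − 1) with γ = 5/3.
P₁V₁ = 8826 J, P₂V₂ = 3391 J.
W = (8826 − 3391) / 0.6667 = 8153 J.

W ≈ 8150 J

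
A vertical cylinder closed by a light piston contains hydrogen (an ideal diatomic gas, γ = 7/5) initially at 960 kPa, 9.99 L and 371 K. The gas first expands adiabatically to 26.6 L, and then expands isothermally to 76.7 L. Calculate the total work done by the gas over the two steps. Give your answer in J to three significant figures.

Step 1 (adiabatic): W = (P₁V₁ − P₂V₂)/(γ−1) = (9590 − 6482)/0.4 = 7771 J.
After step 1: P = 243.7 kPa, V = 26.6 L, T = 250.8 K.
Step 2 (isothermal): W = P₁V₁ ln(V₂/V₁) = (6482) ln(76.7/26.6) = 6864 J.
W_total = 7771 + 6864 = 14635 J.

W_total ≈ 14600 J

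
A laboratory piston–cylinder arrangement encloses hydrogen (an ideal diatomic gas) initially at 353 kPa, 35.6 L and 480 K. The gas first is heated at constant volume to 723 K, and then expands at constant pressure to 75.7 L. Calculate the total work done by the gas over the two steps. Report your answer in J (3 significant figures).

W_total ≈ 21300 J

Step 1 (isochoric): W = 0 (constant volume).
After step 1: P = 531.7 kPa (V unchanged).
Step 2 (isobaric): W = PΔV = (531.7 kPa)(75.7 − 35.6 L) = 21321 J.
W_total = 0 + 21321 = 21321 J.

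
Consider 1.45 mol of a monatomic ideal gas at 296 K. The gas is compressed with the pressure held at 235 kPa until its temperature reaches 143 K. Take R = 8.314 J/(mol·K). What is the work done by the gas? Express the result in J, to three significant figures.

W ≈ -1840 J

Isobaric: W = P ΔV = nR ΔT.
W = (1.45)(8.314)(143 − 296) = -1844 J.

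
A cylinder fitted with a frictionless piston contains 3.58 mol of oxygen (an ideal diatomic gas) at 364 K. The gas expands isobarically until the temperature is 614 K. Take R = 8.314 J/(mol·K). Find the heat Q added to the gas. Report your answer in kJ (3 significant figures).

Isobaric: W = nRΔT = (3.58)(8.314)(250) = 7441 J.
ΔU = nCᵥΔT with Cᵥ = 5R/2: ΔU = (3.58)(20.79)(250) = 18603 J.
Q = ΔU + W = 18603 + 7441 = 26044 J.

Q ≈ 26.0 kJ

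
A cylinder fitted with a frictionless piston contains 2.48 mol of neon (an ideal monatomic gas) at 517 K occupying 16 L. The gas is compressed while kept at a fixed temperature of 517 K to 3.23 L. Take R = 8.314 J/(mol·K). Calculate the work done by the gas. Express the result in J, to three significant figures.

Isothermal: W = nRT ln(V₂/V₁).
W = (2.48)(8.314)(517) × ln(3.23/16)
  = 10660 × -1.6
W_by_gas = -17057 J.

W ≈ -17100 J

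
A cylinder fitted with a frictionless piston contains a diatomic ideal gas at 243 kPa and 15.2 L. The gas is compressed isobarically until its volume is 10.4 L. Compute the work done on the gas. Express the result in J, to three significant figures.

Isobaric: W = P ΔV.
W = (243 kPa)(10.4 − 15.2 L) = (243)(-4.8) = -1166 J.
Work on gas = −W_by = 1166 J.

W ≈ 1170 J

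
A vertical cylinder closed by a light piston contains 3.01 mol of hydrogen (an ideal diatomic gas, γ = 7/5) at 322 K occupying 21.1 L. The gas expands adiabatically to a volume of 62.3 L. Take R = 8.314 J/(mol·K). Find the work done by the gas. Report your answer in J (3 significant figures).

W ≈ 7080 J

Adiabatic: TV^(γ−1) = const with γ = 7/5.
T₂ = T₁ (V₁/V₂)^(γ−1) = 322 × (21.1/62.3)^0.4 = 322 × 0.6485 = 208.8 K.
W_by = nCᵥ(T₁ − T₂) = (3.01)(20.79)(322 − 208.8) = 7081 J.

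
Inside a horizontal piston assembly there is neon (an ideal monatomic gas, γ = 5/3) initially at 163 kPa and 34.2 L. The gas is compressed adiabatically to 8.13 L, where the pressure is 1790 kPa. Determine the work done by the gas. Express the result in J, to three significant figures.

W ≈ -13500 J

Adiabatic: W = (P₁V₁ − P₂V₂)/(γ − 1) with γ = 5/3.
P₁V₁ = 5575 J, P₂V₂ = 14553 J.
W = (5575 − 14553) / 0.6667 = -13467 J.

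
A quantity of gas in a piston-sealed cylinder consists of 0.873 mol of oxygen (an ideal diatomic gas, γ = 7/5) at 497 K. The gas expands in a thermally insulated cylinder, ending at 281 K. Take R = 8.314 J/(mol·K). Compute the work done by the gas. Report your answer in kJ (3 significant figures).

Adiabatic ⇒ Q = 0, so W_by = −ΔU = nCᵥ(T₁ − T₂).
Cᵥ = 5R/2 = 20.79 J/(mol·K).
W = (0.873)(20.79)(497 − 281) = 3919 J.

W ≈ 3.92 kJ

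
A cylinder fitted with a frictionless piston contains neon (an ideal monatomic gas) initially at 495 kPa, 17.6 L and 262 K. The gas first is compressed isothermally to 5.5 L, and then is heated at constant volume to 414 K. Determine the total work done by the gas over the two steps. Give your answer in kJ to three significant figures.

W_total ≈ -10.1 kJ

Step 1 (isothermal): W = P₁V₁ ln(V₂/V₁) = (8712) ln(5.5/17.6) = -10133 J.
Step 2 (isochoric): W = 0 (constant volume).
W_total = -10133 + 0 = -10133 J.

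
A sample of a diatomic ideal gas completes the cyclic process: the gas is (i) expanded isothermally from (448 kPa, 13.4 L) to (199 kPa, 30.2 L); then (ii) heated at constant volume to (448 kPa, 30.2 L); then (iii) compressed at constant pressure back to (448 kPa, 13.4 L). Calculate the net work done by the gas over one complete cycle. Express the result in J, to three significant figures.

Leg (i): W = PᵢVᵢ ln(V_f/Vᵢ) = (6003) ln(30.2/13.4) = 4878 J.
Leg (ii): W = 0.
Leg (iii): W = PΔV = (448)(13.4 − 30.2) = -7526 J.
W_net = 4878 − 7526 = -2648 J.

W_net ≈ -2650 J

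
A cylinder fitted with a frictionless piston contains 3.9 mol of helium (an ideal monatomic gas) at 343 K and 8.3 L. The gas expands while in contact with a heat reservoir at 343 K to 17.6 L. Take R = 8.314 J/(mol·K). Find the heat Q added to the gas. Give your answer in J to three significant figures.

Isothermal ⇒ ΔU = 0, so Q = W = nRT ln(V₂/V₁).
Q = (3.9)(8.314)(343) ln(17.6/8.3) = 11122 × 0.7516 = 8360 J.

Q ≈ 8360 J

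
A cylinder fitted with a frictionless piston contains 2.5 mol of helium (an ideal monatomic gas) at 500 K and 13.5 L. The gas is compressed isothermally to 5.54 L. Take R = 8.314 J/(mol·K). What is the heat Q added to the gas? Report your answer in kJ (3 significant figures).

Isothermal ⇒ ΔU = 0, so Q = W = nRT ln(V₂/V₁).
Q = (2.5)(8.314)(500) ln(5.54/13.5) = 10392 × -0.8907 = -9257 J.

Q ≈ -9.26 kJ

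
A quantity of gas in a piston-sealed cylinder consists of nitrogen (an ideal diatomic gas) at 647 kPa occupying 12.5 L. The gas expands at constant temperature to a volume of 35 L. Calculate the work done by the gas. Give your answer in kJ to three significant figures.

Isothermal: W = nRT ln(V₂/V₁) = P₁V₁ ln(V₂/V₁).
P₁V₁ = (647 kPa)(12.5 L) = 8088 J.
W = 8088 × ln(35/12.5) = 8088 × 1.03
W_by_gas = 8327 J.

W ≈ 8.33 kJ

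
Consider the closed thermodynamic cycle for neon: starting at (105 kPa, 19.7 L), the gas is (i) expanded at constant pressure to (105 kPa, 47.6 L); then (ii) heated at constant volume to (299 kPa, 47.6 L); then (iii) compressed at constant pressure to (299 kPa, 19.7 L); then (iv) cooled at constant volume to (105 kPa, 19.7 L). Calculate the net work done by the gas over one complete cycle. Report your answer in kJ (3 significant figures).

Constant-volume legs do no work.
W(i) = (105)(47.6 − 19.7) = 2930 J; W(iii) = (299)(19.7 − 47.6) = -8342 J.
W_net = 2930 − 8342 = -5413 J (the counter-clockwise enclosed area).

W_net ≈ -5.41 kJ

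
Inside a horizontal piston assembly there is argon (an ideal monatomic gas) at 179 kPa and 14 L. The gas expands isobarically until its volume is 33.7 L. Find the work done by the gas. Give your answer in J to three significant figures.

W ≈ 3530 J

Isobaric: W = P ΔV.
W = (179 kPa)(33.7 − 14 L) = (179)(19.7) = 3526 J.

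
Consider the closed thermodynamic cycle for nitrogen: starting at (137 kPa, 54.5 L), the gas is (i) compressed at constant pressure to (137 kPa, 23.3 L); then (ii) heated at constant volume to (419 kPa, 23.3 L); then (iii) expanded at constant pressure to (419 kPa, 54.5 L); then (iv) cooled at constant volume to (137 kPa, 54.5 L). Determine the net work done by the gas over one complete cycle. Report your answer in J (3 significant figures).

Constant-volume legs do no work.
W(i) = (137)(23.3 − 54.5) = -4274 J; W(iii) = (419)(54.5 − 23.3) = 13073 J.
W_net = -4274 + 13073 = 8798 J (the clockwise enclosed area).

W_net ≈ 8800 J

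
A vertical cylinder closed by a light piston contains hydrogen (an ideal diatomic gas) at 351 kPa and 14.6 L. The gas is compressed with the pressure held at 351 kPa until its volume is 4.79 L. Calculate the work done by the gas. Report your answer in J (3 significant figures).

Isobaric: W = P ΔV.
W = (351 kPa)(4.79 − 14.6 L) = (351)(-9.81) = -3443 J.

W ≈ -3440 J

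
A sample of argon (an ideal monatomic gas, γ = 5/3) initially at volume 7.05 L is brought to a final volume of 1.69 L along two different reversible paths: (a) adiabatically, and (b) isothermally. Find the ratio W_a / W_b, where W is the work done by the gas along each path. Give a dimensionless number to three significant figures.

Path (a) adiabatic: W = P₁V₁(1 − (V₁/V₂)^(γ−1))/(γ−1) → W_a/(P₁V₁) = -2.387.
Path (b) isothermal: W = P₁V₁ ln(V₂/V₁) → W_b/(P₁V₁) = -1.428.
W_a / W_b = -2.387 / -1.428 = 1.671.

W_a / W_b ≈ 1.67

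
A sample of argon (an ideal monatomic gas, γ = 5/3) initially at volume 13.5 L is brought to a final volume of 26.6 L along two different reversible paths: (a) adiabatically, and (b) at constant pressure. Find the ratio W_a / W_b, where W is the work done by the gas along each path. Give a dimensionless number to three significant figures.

W_a / W_b ≈ 0.562

Path (a) adiabatic: W = P₁V₁(1 − (V₁/V₂)^(γ−1))/(γ−1) → W_a/(P₁V₁) = 0.5456.
Path (b) isobaric: W = P₁(V₂ − V₁) → W_b/(P₁V₁) = 0.9704.
W_a / W_b = 0.5456 / 0.9704 = 0.5623.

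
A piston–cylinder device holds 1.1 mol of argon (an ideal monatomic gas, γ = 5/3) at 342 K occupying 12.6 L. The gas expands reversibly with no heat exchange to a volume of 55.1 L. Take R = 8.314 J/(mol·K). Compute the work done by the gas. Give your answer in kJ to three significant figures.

W ≈ 2.94 kJ

Adiabatic: TV^(γ−1) = const with γ = 5/3.
T₂ = T₁ (V₁/V₂)^(γ−1) = 342 × (12.6/55.1)^0.667 = 342 × 0.3739 = 127.9 K.
W_by = nCᵥ(T₁ − T₂) = (1.1)(12.47)(342 − 127.9) = 2937 J.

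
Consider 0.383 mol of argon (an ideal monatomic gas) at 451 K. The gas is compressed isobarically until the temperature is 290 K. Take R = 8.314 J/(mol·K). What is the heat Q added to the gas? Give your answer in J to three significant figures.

Isobaric: W = nRΔT = (0.383)(8.314)(-161) = -512.7 J.
ΔU = nCᵥΔT with Cᵥ = 3R/2: ΔU = (0.383)(12.47)(-161) = -769 J.
Q = ΔU + W = -769 − 512.7 = -1282 J.

Q ≈ -1280 J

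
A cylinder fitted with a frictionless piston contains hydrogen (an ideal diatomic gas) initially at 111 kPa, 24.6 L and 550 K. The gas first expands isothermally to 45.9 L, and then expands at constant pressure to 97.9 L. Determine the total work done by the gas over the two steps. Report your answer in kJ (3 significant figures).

Step 1 (isothermal): W = P₁V₁ ln(V₂/V₁) = (2731) ln(45.9/24.6) = 1703 J.
After step 1: P = 59.49 kPa, V = 45.9 L, T = 550 K.
Step 2 (isobaric): W = PΔV = (59.49 kPa)(97.9 − 45.9 L) = 3093 J.
W_total = 1703 + 3093 = 4797 J.

W_total ≈ 4.80 kJ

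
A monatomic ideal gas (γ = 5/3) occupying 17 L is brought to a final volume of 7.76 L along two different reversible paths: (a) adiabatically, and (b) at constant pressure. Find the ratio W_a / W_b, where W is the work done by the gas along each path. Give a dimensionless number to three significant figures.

Path (a) adiabatic: W = P₁V₁(1 − (V₁/V₂)^(γ−1))/(γ−1) → W_a/(P₁V₁) = -1.03.
Path (b) isobaric: W = P₁(V₂ − V₁) → W_b/(P₁V₁) = -0.5435.
W_a / W_b = -1.03 / -0.5435 = 1.895.

W_a / W_b ≈ 1.90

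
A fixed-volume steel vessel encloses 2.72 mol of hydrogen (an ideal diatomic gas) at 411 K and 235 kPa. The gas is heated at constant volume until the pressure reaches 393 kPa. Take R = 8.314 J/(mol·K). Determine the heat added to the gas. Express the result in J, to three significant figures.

Constant volume ⇒ W = 0, so Q = ΔU = nCᵥΔT with Cᵥ = 5R/2 = 20.79 J/(mol·K).
At constant V, T₂/T₁ = P₂/P₁ ⇒ ΔT = T₁(P₂/P₁ − 1) = 411·(393/235 − 1) = 276.3 K.
ΔU = (2.72)(20.79)(276.3) = 15622 J.

Q ≈ 15600 J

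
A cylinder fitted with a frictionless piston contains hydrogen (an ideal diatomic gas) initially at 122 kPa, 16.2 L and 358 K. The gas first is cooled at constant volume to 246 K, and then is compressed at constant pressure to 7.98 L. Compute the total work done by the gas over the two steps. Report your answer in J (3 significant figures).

Step 1 (isochoric): W = 0 (constant volume).
After step 1: P = 83.83 kPa (V unchanged).
Step 2 (isobaric): W = PΔV = (83.83 kPa)(7.98 − 16.2 L) = -689.1 J.
W_total = 0 − 689.1 = -689.1 J.

W_total ≈ -689 J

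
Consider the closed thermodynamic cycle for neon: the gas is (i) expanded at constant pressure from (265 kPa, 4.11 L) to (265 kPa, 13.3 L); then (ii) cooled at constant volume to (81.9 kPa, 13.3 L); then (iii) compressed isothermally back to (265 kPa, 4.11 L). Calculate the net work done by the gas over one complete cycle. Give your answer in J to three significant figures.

Leg (i): W = PΔV = (265)(13.3 − 4.11) = 2435 J.
Leg (ii): W = 0.
Leg (iii): W = PᵢVᵢ ln(V_f/Vᵢ) = (1089) ln(4.11/13.3) = -1279 J.
W_net = 2435 − 1279 = 1156 J.

W_net ≈ 1160 J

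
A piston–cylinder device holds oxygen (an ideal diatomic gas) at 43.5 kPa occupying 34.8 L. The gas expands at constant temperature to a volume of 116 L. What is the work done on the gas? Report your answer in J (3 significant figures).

Isothermal: W = nRT ln(V₂/V₁) = P₁V₁ ln(V₂/V₁).
P₁V₁ = (43.5 kPa)(34.8 L) = 1514 J.
W = 1514 × ln(116/34.8) = 1514 × 1.204
W_by_gas = 1823 J; work on gas = −W_by = -1823 J.

W ≈ -1820 J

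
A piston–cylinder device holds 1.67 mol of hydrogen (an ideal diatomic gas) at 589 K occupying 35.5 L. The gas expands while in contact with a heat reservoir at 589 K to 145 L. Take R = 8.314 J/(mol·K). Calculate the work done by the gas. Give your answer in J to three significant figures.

Isothermal: W = nRT ln(V₂/V₁).
W = (1.67)(8.314)(589) × ln(145/35.5)
  = 8178 × 1.407
W_by_gas = 11508 J.

W ≈ 11500 J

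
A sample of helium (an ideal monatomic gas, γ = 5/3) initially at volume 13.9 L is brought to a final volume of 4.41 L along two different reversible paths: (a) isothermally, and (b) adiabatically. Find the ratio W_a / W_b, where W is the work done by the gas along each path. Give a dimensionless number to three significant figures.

W_a / W_b ≈ 0.666

Path (a) isothermal: W = P₁V₁ ln(V₂/V₁) → W_a/(P₁V₁) = -1.148.
Path (b) adiabatic: W = P₁V₁(1 − (V₁/V₂)^(γ−1))/(γ−1) → W_b/(P₁V₁) = -1.725.
W_a / W_b = -1.148 / -1.725 = 0.6657.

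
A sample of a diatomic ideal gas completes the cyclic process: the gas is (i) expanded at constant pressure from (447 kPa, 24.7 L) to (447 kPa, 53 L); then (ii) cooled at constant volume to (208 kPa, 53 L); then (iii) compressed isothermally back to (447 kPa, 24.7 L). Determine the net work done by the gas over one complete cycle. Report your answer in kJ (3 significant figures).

Leg (i): W = PΔV = (447)(53 − 24.7) = 12650 J.
Leg (ii): W = 0.
Leg (iii): W = PᵢVᵢ ln(V_f/Vᵢ) = (11024) ln(24.7/53) = -8417 J.
W_net = 12650 − 8417 = 4233 J.

W_net ≈ 4.23 kJ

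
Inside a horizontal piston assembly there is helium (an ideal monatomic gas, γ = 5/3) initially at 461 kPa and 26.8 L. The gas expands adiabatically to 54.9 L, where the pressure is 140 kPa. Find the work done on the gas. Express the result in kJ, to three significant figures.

Adiabatic: W = (P₁V₁ − P₂V₂)/(γ − 1) with γ = 5/3.
P₁V₁ = 12355 J, P₂V₂ = 7686 J.
W = (12355 − 7686) / 0.6667 = 7003 J.
Work on gas = −W_by = -7003 J.

W ≈ -7.00 kJ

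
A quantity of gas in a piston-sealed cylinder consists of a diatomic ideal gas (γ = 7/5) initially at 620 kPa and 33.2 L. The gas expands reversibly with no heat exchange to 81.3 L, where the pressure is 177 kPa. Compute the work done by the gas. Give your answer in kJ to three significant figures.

W ≈ 15.5 kJ

Adiabatic: W = (P₁V₁ − P₂V₂)/(γ − 1) with γ = 7/5.
P₁V₁ = 20584 J, P₂V₂ = 14390 J.
W = (20584 − 14390) / 0.4 = 15485 J.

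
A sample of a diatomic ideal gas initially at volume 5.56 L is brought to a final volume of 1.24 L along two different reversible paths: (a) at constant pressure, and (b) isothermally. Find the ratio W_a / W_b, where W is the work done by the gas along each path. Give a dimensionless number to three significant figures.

W_a / W_b ≈ 0.518

Path (a) isobaric: W = P₁(V₂ − V₁) → W_a/(P₁V₁) = -0.777.
Path (b) isothermal: W = P₁V₁ ln(V₂/V₁) → W_b/(P₁V₁) = -1.5.
W_a / W_b = -0.777 / -1.5 = 0.5178.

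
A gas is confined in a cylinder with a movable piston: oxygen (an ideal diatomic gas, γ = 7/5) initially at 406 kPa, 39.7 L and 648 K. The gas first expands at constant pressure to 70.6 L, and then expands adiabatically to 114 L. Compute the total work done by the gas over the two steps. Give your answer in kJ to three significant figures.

Step 1 (isobaric): W = PΔV = (406 kPa)(70.6 − 39.7 L) = 12545 J.
After step 1: P = 406 kPa, V = 70.6 L, T = 1152 K.
Step 2 (adiabatic): W = (P₁V₁ − P₂V₂)/(γ−1) = (28664 − 23664)/0.4 = 12499 J.
W_total = 12545 + 12499 = 25044 J.

W_total ≈ 25.0 kJ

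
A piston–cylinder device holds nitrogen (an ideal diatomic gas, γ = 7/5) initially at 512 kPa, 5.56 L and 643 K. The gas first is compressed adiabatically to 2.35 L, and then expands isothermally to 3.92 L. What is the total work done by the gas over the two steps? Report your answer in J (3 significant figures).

W_total ≈ -871 J

Step 1 (adiabatic): W = (P₁V₁ − P₂V₂)/(γ−1) = (2847 − 4017)/0.4 = -2927 J.
After step 1: P = 1710 kPa, V = 2.35 L, T = 907.4 K.
Step 2 (isothermal): W = P₁V₁ ln(V₂/V₁) = (4017) ln(3.92/2.35) = 2056 J.
W_total = -2927 + 2056 = -871.1 J.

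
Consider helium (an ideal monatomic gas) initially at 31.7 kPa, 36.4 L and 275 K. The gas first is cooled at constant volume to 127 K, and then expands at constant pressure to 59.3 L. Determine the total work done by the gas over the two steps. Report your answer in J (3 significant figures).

W_total ≈ 335 J

Step 1 (isochoric): W = 0 (constant volume).
After step 1: P = 14.64 kPa (V unchanged).
Step 2 (isobaric): W = PΔV = (14.64 kPa)(59.3 − 36.4 L) = 335.2 J.
W_total = 0 + 335.2 = 335.2 J.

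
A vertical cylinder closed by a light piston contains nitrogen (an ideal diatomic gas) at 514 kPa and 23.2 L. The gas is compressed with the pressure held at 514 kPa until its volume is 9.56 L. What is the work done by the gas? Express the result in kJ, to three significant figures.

W ≈ -7.01 kJ

Isobaric: W = P ΔV.
W = (514 kPa)(9.56 − 23.2 L) = (514)(-13.64) = -7011 J.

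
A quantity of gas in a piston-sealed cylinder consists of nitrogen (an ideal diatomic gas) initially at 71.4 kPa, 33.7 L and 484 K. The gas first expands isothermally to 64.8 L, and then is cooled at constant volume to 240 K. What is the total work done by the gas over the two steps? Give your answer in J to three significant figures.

Step 1 (isothermal): W = P₁V₁ ln(V₂/V₁) = (2406) ln(64.8/33.7) = 1573 J.
Step 2 (isochoric): W = 0 (constant volume).
W_total = 1573 + 0 = 1573 J.

W_total ≈ 1570 J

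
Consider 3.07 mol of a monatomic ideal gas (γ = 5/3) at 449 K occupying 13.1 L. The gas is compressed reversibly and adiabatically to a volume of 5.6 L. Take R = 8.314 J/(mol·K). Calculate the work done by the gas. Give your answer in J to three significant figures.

Adiabatic: TV^(γ−1) = const with γ = 5/3.
T₂ = T₁ (V₁/V₂)^(γ−1) = 449 × (13.1/5.6)^0.667 = 449 × 1.762 = 791.2 K.
W_by = nCᵥ(T₁ − T₂) = (3.07)(12.47)(449 − 791.2) = -13103 J.

W ≈ -13100 J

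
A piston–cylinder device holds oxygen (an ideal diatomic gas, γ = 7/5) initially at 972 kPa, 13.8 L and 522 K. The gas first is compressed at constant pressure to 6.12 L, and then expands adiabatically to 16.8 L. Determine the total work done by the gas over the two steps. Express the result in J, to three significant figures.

W_total ≈ -2520 J

Step 1 (isobaric): W = PΔV = (972 kPa)(6.12 − 13.8 L) = -7465 J.
After step 1: P = 972 kPa, V = 6.12 L, T = 231.5 K.
Step 2 (adiabatic): W = (P₁V₁ − P₂V₂)/(γ−1) = (5949 − 3972)/0.4 = 4942 J.
W_total = -7465 + 4942 = -2523 J.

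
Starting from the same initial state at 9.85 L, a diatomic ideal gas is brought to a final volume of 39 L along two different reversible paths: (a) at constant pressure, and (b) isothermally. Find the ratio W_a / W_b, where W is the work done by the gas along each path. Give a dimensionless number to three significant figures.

Path (a) isobaric: W = P₁(V₂ − V₁) → W_a/(P₁V₁) = 2.959.
Path (b) isothermal: W = P₁V₁ ln(V₂/V₁) → W_b/(P₁V₁) = 1.376.
W_a / W_b = 2.959 / 1.376 = 2.151.

W_a / W_b ≈ 2.15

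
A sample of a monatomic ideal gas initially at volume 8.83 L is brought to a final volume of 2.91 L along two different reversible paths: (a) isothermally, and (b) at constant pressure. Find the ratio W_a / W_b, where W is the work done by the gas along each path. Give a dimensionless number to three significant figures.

Path (a) isothermal: W = P₁V₁ ln(V₂/V₁) → W_a/(P₁V₁) = -1.11.
Path (b) isobaric: W = P₁(V₂ − V₁) → W_b/(P₁V₁) = -0.6704.
W_a / W_b = -1.11 / -0.6704 = 1.656.

W_a / W_b ≈ 1.66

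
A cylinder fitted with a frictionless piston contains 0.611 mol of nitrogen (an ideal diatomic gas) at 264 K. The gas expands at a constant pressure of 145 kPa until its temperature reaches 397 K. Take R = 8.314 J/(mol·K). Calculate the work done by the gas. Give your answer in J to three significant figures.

W ≈ 676 J

Isobaric: W = P ΔV = nR ΔT.
W = (0.611)(8.314)(397 − 264) = 675.6 J.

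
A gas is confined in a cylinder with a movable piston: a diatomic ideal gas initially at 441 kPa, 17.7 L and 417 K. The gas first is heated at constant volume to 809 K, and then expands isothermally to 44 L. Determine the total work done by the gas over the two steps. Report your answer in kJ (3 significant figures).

W_total ≈ 13.8 kJ

Step 1 (isochoric): W = 0 (constant volume).
After step 1: P = 855.6 kPa (V unchanged).
Step 2 (isothermal): W = P₁V₁ ln(V₂/V₁) = (15143) ln(44/17.7) = 13790 J.
W_total = 0 + 13790 = 13790 J.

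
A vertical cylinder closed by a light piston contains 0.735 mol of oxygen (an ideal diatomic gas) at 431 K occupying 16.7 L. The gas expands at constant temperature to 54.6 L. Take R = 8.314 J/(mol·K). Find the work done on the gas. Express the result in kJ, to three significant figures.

W ≈ -3.12 kJ

Isothermal: W = nRT ln(V₂/V₁).
W = (0.735)(8.314)(431) × ln(54.6/16.7)
  = 2634 × 1.185
W_by_gas = 3120 J; work on gas = −W_by = -3120 J.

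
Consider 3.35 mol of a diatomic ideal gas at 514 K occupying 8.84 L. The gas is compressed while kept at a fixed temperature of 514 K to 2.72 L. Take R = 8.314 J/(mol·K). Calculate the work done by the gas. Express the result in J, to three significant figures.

W ≈ -16900 J

Isothermal: W = nRT ln(V₂/V₁).
W = (3.35)(8.314)(514) × ln(2.72/8.84)
  = 14316 × -1.179
W_by_gas = -16873 J.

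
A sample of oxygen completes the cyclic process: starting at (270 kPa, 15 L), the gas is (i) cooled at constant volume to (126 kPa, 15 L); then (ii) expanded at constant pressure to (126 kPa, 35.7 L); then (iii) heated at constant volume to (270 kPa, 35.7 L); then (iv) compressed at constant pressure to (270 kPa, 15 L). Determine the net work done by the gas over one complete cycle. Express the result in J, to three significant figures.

W_net ≈ -2980 J

Constant-volume legs do no work.
W(ii) = (126)(35.7 − 15) = 2608 J; W(iv) = (270)(15 − 35.7) = -5589 J.
W_net = 2608 − 5589 = -2981 J (the counter-clockwise enclosed area).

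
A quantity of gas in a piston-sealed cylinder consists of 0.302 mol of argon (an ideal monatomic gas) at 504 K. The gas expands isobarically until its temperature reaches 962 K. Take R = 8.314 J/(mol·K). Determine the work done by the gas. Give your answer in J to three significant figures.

Isobaric: W = P ΔV = nR ΔT.
W = (0.302)(8.314)(962 − 504) = 1150 J.

W ≈ 1150 J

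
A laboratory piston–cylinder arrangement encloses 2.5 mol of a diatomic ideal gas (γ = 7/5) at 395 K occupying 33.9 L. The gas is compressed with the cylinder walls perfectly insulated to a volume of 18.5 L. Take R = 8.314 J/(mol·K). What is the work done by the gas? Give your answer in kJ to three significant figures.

Adiabatic: TV^(γ−1) = const with γ = 7/5.
T₂ = T₁ (V₁/V₂)^(γ−1) = 395 × (33.9/18.5)^0.4 = 395 × 1.274 = 503.3 K.
W_by = nCᵥ(T₁ − T₂) = (2.5)(20.79)(395 − 503.3) = -5626 J.

W ≈ -5.63 kJ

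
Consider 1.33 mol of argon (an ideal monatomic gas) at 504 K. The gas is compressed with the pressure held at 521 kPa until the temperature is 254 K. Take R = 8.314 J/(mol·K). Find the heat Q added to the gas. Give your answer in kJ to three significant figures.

Isobaric: W = nRΔT = (1.33)(8.314)(-250) = -2764 J.
ΔU = nCᵥΔT with Cᵥ = 3R/2: ΔU = (1.33)(12.47)(-250) = -4147 J.
Q = ΔU + W = -4147 − 2764 = -6911 J.

Q ≈ -6.91 kJ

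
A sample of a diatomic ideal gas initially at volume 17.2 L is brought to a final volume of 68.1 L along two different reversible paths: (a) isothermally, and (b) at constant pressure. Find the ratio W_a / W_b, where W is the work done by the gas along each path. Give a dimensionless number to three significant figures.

W_a / W_b ≈ 0.465

Path (a) isothermal: W = P₁V₁ ln(V₂/V₁) → W_a/(P₁V₁) = 1.376.
Path (b) isobaric: W = P₁(V₂ − V₁) → W_b/(P₁V₁) = 2.959.
W_a / W_b = 1.376 / 2.959 = 0.465.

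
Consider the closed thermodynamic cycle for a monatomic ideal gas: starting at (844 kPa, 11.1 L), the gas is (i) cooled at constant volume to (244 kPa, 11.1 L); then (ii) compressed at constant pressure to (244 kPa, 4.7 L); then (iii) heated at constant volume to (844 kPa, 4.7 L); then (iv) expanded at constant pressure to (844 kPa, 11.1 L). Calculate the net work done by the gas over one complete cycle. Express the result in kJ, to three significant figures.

Constant-volume legs do no work.
W(ii) = (244)(4.7 − 11.1) = -1562 J; W(iv) = (844)(11.1 − 4.7) = 5402 J.
W_net = -1562 + 5402 = 3840 J (the clockwise enclosed area).

W_net ≈ 3.84 kJ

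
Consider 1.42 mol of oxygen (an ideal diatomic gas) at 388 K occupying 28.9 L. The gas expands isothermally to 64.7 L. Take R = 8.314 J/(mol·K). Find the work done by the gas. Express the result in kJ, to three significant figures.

Isothermal: W = nRT ln(V₂/V₁).
W = (1.42)(8.314)(388) × ln(64.7/28.9)
  = 4581 × 0.8059
W_by_gas = 3692 J.

W ≈ 3.69 kJ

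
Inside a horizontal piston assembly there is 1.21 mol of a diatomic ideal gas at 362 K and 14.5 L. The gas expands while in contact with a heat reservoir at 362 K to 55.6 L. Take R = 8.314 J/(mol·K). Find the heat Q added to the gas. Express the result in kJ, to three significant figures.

Q ≈ 4.89 kJ

Isothermal ⇒ ΔU = 0, so Q = W = nRT ln(V₂/V₁).
Q = (1.21)(8.314)(362) ln(55.6/14.5) = 3642 × 1.344 = 4895 J.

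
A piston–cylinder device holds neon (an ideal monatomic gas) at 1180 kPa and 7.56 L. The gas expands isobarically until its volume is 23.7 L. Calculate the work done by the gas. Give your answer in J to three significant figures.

W ≈ 19000 J

Isobaric: W = P ΔV.
W = (1180 kPa)(23.7 − 7.56 L) = (1180)(16.14) = 19045 J.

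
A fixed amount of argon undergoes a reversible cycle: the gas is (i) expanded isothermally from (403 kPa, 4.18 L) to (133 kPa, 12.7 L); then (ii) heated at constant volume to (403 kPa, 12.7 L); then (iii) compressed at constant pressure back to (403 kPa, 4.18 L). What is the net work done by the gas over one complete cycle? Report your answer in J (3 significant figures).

W_net ≈ -1560 J

Leg (i): W = PᵢVᵢ ln(V_f/Vᵢ) = (1685) ln(12.7/4.18) = 1872 J.
Leg (ii): W = 0.
Leg (iii): W = PΔV = (403)(4.18 − 12.7) = -3434 J.
W_net = 1872 − 3434 = -1562 J.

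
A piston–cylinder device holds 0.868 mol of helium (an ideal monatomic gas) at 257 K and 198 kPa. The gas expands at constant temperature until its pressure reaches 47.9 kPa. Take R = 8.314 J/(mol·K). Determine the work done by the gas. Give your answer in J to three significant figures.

W ≈ 2630 J

Isothermal process: W = nRT ln(V₂/V₁) = nRT ln(P₁/P₂).
W = (0.868)(8.314)(257) × ln(198/47.9)
  = 1855 × ln(4.134) = 1855 × 1.419
W_by_gas = 2632 J.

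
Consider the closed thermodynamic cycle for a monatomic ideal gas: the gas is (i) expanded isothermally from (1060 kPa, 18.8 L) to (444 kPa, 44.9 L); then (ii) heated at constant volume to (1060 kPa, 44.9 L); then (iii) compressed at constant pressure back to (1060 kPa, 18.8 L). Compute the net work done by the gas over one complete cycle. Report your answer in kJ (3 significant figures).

W_net ≈ -10.3 kJ

Leg (i): W = PᵢVᵢ ln(V_f/Vᵢ) = (19928) ln(44.9/18.8) = 17349 J.
Leg (ii): W = 0.
Leg (iii): W = PΔV = (1060)(18.8 − 44.9) = -27666 J.
W_net = 17349 − 27666 = -10317 J.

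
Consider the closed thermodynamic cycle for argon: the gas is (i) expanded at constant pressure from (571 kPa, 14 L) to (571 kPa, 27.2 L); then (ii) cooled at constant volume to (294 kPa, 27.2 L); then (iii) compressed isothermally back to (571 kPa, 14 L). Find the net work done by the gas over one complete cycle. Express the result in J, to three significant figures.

W_net ≈ 2230 J

Leg (i): W = PΔV = (571)(27.2 − 14) = 7537 J.
Leg (ii): W = 0.
Leg (iii): W = PᵢVᵢ ln(V_f/Vᵢ) = (7997) ln(14/27.2) = -5311 J.
W_net = 7537 − 5311 = 2226 J.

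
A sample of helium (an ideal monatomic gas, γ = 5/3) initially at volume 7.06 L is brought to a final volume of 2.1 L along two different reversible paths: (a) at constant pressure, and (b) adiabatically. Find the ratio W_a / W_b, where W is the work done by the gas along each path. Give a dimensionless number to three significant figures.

W_a / W_b ≈ 0.376

Path (a) isobaric: W = P₁(V₂ − V₁) → W_a/(P₁V₁) = -0.7025.
Path (b) adiabatic: W = P₁V₁(1 − (V₁/V₂)^(γ−1))/(γ−1) → W_b/(P₁V₁) = -1.866.
W_a / W_b = -0.7025 / -1.866 = 0.3764.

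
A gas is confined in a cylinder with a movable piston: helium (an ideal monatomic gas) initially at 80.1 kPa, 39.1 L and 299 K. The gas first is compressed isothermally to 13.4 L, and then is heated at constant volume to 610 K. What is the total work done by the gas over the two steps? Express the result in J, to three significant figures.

Step 1 (isothermal): W = P₁V₁ ln(V₂/V₁) = (3132) ln(13.4/39.1) = -3354 J.
Step 2 (isochoric): W = 0 (constant volume).
W_total = -3354 + 0 = -3354 J.

W_total ≈ -3350 J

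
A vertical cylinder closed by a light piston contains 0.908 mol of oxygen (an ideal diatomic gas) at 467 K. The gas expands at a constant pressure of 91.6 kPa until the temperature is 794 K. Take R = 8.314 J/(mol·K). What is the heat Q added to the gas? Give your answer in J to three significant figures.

Isobaric: W = nRΔT = (0.908)(8.314)(327) = 2469 J.
ΔU = nCᵥΔT with Cᵥ = 5R/2: ΔU = (0.908)(20.79)(327) = 6171 J.
Q = ΔU + W = 6171 + 2469 = 8640 J.

Q ≈ 8640 J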